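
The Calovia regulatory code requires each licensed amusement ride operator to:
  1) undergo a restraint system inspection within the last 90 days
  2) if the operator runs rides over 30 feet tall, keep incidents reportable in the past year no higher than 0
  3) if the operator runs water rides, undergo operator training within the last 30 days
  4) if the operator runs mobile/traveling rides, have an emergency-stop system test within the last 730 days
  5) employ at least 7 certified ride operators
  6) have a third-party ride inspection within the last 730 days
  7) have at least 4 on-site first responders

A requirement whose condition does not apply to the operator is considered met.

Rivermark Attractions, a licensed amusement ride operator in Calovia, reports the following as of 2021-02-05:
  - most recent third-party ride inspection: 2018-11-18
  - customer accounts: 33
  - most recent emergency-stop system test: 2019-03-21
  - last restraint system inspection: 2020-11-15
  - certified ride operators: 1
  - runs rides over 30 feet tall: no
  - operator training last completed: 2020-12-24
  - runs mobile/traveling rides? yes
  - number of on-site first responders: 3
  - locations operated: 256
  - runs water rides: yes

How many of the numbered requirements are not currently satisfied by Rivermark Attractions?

4

1. restraint system inspection 82 days ago vs limit 90 → met
2. condition 'runs rides over 30 feet tall' does not hold → requirement n/a → met
3. condition 'runs water rides' holds; operator training 43 days ago vs limit 30 → not met
4. condition 'runs mobile/traveling rides' holds; emergency-stop system test 687 days ago vs limit 730 → met
5. certified ride operators 1 < 7 → not met
6. third-party ride inspection 810 days ago vs limit 730 → not met
7. on-site first responders 3 < 4 → not met
Not met: 4 of 7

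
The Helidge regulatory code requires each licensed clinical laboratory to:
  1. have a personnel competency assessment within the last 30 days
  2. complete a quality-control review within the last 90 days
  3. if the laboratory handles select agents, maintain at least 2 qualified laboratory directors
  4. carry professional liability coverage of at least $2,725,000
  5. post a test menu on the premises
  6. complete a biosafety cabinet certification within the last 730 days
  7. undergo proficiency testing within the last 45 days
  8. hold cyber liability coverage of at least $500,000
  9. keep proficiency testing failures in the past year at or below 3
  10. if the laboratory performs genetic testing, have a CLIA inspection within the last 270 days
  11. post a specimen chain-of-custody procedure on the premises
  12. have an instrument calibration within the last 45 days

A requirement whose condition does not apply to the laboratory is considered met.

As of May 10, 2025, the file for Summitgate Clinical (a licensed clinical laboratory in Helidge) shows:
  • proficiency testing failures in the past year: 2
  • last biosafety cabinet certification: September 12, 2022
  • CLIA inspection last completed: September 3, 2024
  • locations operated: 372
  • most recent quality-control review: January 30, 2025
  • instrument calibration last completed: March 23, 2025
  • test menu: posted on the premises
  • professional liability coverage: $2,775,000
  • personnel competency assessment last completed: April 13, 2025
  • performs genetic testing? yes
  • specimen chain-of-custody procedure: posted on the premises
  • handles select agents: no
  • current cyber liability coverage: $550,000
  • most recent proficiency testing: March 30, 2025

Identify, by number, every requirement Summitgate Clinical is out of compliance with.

2, 6, 12

1. personnel competency assessment 27 days ago vs limit 30 → met
2. quality-control review 100 days ago vs limit 90 → not met
3. condition 'handles select agents' does not hold → requirement n/a → met
4. professional liability coverage $2,775,000 ≥ $2,725,000 → met
5. test menu present → met
6. biosafety cabinet certification 971 days ago vs limit 730 → not met
7. proficiency testing 41 days ago vs limit 45 → met
8. cyber liability coverage $550,000 ≥ $500,000 → met
9. proficiency testing failures in the past year 2 ≤ 3 → met
10. condition 'performs genetic testing' holds; CLIA inspection 249 days ago vs limit 270 → met
11. specimen chain-of-custody procedure present → met
12. instrument calibration 48 days ago vs limit 45 → not met
Not met: 2, 6, 12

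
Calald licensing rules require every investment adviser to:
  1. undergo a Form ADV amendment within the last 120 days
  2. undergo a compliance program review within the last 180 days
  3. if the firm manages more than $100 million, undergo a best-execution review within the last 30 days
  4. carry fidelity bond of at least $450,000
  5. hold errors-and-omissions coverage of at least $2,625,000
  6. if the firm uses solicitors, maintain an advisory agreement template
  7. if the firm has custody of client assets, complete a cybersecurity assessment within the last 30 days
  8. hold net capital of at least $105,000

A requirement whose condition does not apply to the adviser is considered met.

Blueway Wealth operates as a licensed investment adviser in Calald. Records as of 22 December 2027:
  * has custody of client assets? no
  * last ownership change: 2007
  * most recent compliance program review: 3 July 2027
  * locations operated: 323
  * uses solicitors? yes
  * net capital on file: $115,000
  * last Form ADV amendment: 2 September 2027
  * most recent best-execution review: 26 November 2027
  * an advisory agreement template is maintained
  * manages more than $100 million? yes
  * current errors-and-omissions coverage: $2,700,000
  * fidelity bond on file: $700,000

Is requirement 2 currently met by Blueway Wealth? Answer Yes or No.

Yes

2. compliance program review 172 days ago vs limit 180 → met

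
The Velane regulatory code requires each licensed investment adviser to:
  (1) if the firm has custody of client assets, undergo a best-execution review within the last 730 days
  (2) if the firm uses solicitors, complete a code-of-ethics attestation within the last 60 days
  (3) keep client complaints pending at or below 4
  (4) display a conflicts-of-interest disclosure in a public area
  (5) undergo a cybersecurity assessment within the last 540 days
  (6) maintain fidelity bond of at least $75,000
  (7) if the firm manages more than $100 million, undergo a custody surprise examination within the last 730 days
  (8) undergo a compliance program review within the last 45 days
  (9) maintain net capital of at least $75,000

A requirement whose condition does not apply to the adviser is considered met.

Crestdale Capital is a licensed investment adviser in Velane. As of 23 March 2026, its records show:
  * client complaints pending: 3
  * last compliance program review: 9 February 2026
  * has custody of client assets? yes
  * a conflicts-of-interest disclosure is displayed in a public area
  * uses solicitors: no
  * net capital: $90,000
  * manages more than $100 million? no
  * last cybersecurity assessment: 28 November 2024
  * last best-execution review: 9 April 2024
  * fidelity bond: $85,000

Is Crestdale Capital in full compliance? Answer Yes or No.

Yes

1. condition 'has custody of client assets' holds; best-execution review 713 days ago vs limit 730 → met
2. condition 'uses solicitors' does not hold → requirement n/a → met
3. client complaints pending 3 ≤ 4 → met
4. conflicts-of-interest disclosure present → met
5. cybersecurity assessment 480 days ago vs limit 540 → met
6. fidelity bond $85,000 ≥ $75,000 → met
7. condition 'manages more than $100 million' does not hold → requirement n/a → met
8. compliance program review 42 days ago vs limit 45 → met
9. net capital $90,000 ≥ $75,000 → met
All met.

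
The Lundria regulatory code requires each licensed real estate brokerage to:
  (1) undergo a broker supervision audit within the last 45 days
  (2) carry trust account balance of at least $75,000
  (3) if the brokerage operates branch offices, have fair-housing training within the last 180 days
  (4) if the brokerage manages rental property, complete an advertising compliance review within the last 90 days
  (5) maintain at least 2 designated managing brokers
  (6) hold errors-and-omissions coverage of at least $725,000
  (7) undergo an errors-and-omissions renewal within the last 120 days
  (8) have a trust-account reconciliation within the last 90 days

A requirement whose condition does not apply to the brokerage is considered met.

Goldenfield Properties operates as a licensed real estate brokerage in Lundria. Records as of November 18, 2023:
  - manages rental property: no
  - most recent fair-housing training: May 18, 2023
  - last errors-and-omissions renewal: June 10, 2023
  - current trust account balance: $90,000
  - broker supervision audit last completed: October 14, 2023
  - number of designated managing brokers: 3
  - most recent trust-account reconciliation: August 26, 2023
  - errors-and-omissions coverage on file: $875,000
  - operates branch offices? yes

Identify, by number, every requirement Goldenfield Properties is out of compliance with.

3, 7

1. broker supervision audit 35 days ago vs limit 45 → met
2. trust account balance $90,000 ≥ $75,000 → met
3. condition 'operates branch offices' holds; fair-housing training 184 days ago vs limit 180 → not met
4. condition 'manages rental property' does not hold → requirement n/a → met
5. designated managing brokers 3 ≥ 2 → met
6. errors-and-omissions coverage $875,000 ≥ $725,000 → met
7. errors-and-omissions renewal 161 days ago vs limit 120 → not met
8. trust-account reconciliation 84 days ago vs limit 90 → met
Not met: 3, 7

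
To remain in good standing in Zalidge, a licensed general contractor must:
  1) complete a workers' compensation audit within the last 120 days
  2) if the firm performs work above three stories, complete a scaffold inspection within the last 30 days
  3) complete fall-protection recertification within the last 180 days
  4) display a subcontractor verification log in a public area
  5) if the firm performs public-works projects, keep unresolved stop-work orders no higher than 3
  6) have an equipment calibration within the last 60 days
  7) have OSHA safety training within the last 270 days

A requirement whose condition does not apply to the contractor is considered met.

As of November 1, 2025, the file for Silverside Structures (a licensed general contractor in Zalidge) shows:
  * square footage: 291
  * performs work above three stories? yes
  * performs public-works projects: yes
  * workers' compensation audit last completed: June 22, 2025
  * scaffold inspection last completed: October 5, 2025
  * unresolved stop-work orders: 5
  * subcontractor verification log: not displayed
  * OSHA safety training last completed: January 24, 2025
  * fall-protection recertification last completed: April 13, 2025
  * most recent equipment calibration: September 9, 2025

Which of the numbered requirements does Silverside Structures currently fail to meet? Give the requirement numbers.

1. workers' compensation audit 132 days ago vs limit 120 → not met
2. condition 'performs work above three stories' holds; scaffold inspection 27 days ago vs limit 30 → met
3. fall-protection recertification 202 days ago vs limit 180 → not met
4. subcontractor verification log absent → not met
5. condition 'performs public-works projects' holds; unresolved stop-work orders 5 > 3 → not met
6. equipment calibration 53 days ago vs limit 60 → met
7. OSHA safety training 281 days ago vs limit 270 → not met
Not met: 1, 3, 4, 5, 7

1, 3, 4, 5, 7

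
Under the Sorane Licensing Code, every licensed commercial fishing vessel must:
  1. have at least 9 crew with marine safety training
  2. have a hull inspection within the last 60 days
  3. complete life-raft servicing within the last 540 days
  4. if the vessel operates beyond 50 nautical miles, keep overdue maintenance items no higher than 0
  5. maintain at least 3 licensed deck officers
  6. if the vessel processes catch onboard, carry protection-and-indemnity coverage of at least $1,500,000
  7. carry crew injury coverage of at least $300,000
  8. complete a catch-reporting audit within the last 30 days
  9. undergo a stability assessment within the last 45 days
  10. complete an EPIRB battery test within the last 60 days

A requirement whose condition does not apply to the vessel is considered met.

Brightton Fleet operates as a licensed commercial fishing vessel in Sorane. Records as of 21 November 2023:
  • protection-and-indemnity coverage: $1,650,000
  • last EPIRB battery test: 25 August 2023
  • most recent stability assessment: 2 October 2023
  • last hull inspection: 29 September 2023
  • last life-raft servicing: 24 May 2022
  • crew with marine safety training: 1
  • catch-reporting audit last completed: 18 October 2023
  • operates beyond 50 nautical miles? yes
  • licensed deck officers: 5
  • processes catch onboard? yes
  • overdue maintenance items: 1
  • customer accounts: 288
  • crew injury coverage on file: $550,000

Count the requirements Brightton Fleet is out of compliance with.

1. crew with marine safety training 1 < 9 → not met
2. hull inspection 53 days ago vs limit 60 → met
3. life-raft servicing 546 days ago vs limit 540 → not met
4. condition 'operates beyond 50 nautical miles' holds; overdue maintenance items 1 > 0 → not met
5. licensed deck officers 5 ≥ 3 → met
6. condition 'processes catch onboard' holds; protection-and-indemnity coverage $1,650,000 ≥ $1,500,000 → met
7. crew injury coverage $550,000 ≥ $300,000 → met
8. catch-reporting audit 34 days ago vs limit 30 → not met
9. stability assessment 50 days ago vs limit 45 → not met
10. EPIRB battery test 88 days ago vs limit 60 → not met
Not met: 6 of 10

6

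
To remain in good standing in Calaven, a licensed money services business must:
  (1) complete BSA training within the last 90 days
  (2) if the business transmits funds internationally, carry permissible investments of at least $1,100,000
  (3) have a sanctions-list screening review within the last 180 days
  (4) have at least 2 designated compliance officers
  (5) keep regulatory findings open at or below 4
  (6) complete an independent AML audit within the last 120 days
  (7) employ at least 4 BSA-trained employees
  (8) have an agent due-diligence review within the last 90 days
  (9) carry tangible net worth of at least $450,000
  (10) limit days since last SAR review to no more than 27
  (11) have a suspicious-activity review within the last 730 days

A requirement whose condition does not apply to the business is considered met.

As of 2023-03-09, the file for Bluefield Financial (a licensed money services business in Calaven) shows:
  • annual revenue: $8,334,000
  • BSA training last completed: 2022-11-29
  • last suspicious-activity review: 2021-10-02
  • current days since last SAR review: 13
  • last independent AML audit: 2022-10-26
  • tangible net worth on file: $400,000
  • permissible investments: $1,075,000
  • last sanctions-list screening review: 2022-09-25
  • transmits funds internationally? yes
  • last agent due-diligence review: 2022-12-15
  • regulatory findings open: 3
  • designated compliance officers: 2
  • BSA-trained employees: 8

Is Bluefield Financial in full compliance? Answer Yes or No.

1. BSA training 100 days ago vs limit 90 → not met
2. condition 'transmits funds internationally' holds; permissible investments $1,075,000 < $1,100,000 → not met
3. sanctions-list screening review 165 days ago vs limit 180 → met
4. designated compliance officers 2 ≥ 2 → met
5. regulatory findings open 3 ≤ 4 → met
6. independent AML audit 134 days ago vs limit 120 → not met
7. BSA-trained employees 8 ≥ 4 → met
8. agent due-diligence review 84 days ago vs limit 90 → met
9. tangible net worth $400,000 < $450,000 → not met
10. days since last SAR review 13 ≤ 27 → met
11. suspicious-activity review 523 days ago vs limit 730 → met
Not met: 1, 2, 6, 9

No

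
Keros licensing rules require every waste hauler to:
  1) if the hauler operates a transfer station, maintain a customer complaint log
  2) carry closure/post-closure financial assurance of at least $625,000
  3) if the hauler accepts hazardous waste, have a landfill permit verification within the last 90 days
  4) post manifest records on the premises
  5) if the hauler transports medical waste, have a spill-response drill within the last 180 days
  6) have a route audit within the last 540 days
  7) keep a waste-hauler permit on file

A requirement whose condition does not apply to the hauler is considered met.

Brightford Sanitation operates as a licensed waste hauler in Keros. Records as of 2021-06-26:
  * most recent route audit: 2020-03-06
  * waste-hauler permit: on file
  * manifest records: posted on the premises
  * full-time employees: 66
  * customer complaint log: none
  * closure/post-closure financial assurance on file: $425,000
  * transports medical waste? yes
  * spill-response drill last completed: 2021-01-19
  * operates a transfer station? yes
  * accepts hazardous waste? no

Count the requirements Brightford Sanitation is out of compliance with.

1. condition 'operates a transfer station' holds; customer complaint log absent → not met
2. closure/post-closure financial assurance $425,000 < $625,000 → not met
3. condition 'accepts hazardous waste' does not hold → requirement n/a → met
4. manifest records present → met
5. condition 'transports medical waste' holds; spill-response drill 158 days ago vs limit 180 → met
6. route audit 477 days ago vs limit 540 → met
7. waste-hauler permit present → met
Not met: 2 of 7

2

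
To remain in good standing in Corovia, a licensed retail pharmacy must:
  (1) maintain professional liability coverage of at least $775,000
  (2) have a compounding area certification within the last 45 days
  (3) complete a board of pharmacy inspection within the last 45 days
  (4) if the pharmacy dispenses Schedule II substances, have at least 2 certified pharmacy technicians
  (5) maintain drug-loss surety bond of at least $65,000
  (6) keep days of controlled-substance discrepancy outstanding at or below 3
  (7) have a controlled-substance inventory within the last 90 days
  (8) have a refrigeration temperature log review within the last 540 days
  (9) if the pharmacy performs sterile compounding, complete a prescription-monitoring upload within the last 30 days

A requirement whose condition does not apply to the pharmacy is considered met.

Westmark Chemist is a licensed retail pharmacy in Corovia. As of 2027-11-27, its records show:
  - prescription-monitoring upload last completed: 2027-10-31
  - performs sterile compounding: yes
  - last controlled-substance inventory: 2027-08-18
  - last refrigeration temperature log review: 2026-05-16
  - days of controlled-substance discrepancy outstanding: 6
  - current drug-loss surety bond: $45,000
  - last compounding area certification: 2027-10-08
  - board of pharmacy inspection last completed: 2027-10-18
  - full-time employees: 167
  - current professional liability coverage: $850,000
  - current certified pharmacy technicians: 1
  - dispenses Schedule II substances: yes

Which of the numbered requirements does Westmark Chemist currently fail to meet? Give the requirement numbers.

1. professional liability coverage $850,000 ≥ $775,000 → met
2. compounding area certification 50 days ago vs limit 45 → not met
3. board of pharmacy inspection 40 days ago vs limit 45 → met
4. condition 'dispenses Schedule II substances' holds; certified pharmacy technicians 1 < 2 → not met
5. drug-loss surety bond $45,000 < $65,000 → not met
6. days of controlled-substance discrepancy outstanding 6 > 3 → not met
7. controlled-substance inventory 101 days ago vs limit 90 → not met
8. refrigeration temperature log review 560 days ago vs limit 540 → not met
9. condition 'performs sterile compounding' holds; prescription-monitoring upload 27 days ago vs limit 30 → met
Not met: 2, 4, 5, 6, 7, 8

2, 4, 5, 6, 7, 8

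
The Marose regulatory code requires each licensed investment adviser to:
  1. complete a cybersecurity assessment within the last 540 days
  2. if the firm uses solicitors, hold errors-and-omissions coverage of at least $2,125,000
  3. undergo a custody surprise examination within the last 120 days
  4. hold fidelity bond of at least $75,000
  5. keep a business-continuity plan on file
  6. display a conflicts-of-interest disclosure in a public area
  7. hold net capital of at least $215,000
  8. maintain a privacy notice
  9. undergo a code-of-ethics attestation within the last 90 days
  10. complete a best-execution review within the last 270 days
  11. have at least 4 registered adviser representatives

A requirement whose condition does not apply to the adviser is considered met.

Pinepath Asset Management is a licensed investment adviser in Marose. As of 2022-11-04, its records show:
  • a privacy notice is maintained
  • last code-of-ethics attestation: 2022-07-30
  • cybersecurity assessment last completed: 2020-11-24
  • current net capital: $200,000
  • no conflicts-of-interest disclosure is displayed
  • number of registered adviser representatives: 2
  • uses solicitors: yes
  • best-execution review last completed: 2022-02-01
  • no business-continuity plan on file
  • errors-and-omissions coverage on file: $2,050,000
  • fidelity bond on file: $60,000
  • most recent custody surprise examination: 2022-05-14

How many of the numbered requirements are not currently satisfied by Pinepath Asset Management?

10

1. cybersecurity assessment 710 days ago vs limit 540 → not met
2. condition 'uses solicitors' holds; errors-and-omissions coverage $2,050,000 < $2,125,000 → not met
3. custody surprise examination 174 days ago vs limit 120 → not met
4. fidelity bond $60,000 < $75,000 → not met
5. business-continuity plan absent → not met
6. conflicts-of-interest disclosure absent → not met
7. net capital $200,000 < $215,000 → not met
8. privacy notice present → met
9. code-of-ethics attestation 97 days ago vs limit 90 → not met
10. best-execution review 276 days ago vs limit 270 → not met
11. registered adviser representatives 2 < 4 → not met
Not met: 10 of 11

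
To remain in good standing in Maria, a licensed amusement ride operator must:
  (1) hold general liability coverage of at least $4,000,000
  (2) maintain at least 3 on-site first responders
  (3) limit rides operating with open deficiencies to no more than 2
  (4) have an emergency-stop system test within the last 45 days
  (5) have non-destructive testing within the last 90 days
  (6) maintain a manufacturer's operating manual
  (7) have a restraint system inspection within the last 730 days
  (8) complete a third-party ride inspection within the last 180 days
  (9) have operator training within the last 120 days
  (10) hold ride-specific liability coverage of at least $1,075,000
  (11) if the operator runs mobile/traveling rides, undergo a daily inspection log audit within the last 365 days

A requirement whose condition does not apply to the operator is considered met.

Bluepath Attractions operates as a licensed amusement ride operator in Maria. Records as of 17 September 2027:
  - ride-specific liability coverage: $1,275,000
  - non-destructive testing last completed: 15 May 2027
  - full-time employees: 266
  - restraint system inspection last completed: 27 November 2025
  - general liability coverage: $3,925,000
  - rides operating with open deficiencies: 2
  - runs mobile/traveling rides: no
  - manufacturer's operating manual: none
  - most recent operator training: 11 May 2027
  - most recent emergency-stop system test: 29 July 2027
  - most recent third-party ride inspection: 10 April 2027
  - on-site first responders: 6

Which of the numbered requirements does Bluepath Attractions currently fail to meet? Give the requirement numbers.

1, 4, 5, 6, 9

1. general liability coverage $3,925,000 < $4,000,000 → not met
2. on-site first responders 6 ≥ 3 → met
3. rides operating with open deficiencies 2 ≤ 2 → met
4. emergency-stop system test 50 days ago vs limit 45 → not met
5. non-destructive testing 125 days ago vs limit 90 → not met
6. manufacturer's operating manual absent → not met
7. restraint system inspection 659 days ago vs limit 730 → met
8. third-party ride inspection 160 days ago vs limit 180 → met
9. operator training 129 days ago vs limit 120 → not met
10. ride-specific liability coverage $1,275,000 ≥ $1,075,000 → met
11. condition 'runs mobile/traveling rides' does not hold → requirement n/a → met
Not met: 1, 4, 5, 6, 9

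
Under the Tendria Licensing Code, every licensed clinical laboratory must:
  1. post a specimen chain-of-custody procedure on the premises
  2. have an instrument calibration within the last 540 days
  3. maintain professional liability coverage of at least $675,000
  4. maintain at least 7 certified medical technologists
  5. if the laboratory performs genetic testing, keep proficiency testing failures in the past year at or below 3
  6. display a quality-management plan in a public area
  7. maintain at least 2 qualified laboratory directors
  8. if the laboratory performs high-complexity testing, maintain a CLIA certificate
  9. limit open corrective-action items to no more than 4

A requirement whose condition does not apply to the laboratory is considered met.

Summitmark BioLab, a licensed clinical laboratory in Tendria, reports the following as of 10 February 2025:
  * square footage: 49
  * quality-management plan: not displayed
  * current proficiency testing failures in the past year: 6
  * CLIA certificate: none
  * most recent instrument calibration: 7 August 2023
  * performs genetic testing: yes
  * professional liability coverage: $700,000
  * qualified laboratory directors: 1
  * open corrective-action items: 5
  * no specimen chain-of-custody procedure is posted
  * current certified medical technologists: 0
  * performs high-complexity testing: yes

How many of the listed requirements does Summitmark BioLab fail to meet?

8

1. specimen chain-of-custody procedure absent → not met
2. instrument calibration 553 days ago vs limit 540 → not met
3. professional liability coverage $700,000 ≥ $675,000 → met
4. certified medical technologists 0 < 7 → not met
5. condition 'performs genetic testing' holds; proficiency testing failures in the past year 6 > 3 → not met
6. quality-management plan absent → not met
7. qualified laboratory directors 1 < 2 → not met
8. condition 'performs high-complexity testing' holds; CLIA certificate absent → not met
9. open corrective-action items 5 > 4 → not met
Not met: 8 of 9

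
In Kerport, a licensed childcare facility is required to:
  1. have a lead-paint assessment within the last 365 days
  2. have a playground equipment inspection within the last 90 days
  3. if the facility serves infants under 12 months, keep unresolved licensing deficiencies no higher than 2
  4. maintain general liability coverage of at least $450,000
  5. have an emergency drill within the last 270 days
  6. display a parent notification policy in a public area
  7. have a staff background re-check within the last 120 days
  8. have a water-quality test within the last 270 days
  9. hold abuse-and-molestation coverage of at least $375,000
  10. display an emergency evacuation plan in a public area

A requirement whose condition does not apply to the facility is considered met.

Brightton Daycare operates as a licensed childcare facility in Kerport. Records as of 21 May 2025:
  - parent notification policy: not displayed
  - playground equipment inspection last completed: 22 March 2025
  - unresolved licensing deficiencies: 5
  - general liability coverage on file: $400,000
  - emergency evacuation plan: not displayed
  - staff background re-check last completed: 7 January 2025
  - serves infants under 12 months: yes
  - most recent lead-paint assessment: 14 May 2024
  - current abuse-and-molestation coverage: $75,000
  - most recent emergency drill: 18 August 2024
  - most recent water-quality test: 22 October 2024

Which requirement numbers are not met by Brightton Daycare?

1, 3, 4, 5, 6, 7, 9, 10

1. lead-paint assessment 372 days ago vs limit 365 → not met
2. playground equipment inspection 60 days ago vs limit 90 → met
3. condition 'serves infants under 12 months' holds; unresolved licensing deficiencies 5 > 2 → not met
4. general liability coverage $400,000 < $450,000 → not met
5. emergency drill 276 days ago vs limit 270 → not met
6. parent notification policy absent → not met
7. staff background re-check 134 days ago vs limit 120 → not met
8. water-quality test 211 days ago vs limit 270 → met
9. abuse-and-molestation coverage $75,000 < $375,000 → not met
10. emergency evacuation plan absent → not met
Not met: 1, 3, 4, 5, 6, 7, 9, 10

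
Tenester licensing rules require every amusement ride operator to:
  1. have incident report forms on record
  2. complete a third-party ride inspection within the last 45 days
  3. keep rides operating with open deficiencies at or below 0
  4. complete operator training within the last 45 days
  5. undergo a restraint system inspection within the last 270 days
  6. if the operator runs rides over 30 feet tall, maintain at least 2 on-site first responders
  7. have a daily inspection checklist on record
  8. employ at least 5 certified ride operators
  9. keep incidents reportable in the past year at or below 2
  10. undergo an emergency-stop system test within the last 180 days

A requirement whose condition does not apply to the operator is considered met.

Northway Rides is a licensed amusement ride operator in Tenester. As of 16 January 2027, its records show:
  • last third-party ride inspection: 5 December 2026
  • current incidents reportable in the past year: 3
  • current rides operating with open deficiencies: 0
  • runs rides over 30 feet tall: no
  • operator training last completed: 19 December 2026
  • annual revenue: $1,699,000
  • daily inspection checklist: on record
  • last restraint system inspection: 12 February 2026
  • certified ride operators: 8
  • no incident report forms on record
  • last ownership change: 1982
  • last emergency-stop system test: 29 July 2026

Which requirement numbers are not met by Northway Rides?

1, 5, 9

1. incident report forms absent → not met
2. third-party ride inspection 42 days ago vs limit 45 → met
3. rides operating with open deficiencies 0 ≤ 0 → met
4. operator training 28 days ago vs limit 45 → met
5. restraint system inspection 338 days ago vs limit 270 → not met
6. condition 'runs rides over 30 feet tall' does not hold → requirement n/a → met
7. daily inspection checklist present → met
8. certified ride operators 8 ≥ 5 → met
9. incidents reportable in the past year 3 > 2 → not met
10. emergency-stop system test 171 days ago vs limit 180 → met
Not met: 1, 5, 9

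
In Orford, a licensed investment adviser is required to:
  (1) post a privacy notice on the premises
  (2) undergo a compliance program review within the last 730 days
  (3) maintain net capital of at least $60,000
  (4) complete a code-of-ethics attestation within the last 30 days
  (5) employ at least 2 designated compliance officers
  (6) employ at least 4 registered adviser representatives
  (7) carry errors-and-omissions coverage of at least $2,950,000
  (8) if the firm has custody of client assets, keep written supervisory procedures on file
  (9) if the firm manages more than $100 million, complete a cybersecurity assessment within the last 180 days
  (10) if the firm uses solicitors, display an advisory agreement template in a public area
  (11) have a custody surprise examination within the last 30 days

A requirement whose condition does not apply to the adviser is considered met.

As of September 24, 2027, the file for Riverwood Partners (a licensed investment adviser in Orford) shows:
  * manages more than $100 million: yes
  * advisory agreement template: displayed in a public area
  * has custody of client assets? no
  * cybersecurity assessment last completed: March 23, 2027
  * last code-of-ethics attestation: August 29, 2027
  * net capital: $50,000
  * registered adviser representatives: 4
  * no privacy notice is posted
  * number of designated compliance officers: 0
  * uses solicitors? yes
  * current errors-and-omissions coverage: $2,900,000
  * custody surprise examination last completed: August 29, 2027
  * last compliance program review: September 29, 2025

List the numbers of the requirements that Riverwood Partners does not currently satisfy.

1, 3, 5, 7, 9

1. privacy notice absent → not met
2. compliance program review 725 days ago vs limit 730 → met
3. net capital $50,000 < $60,000 → not met
4. code-of-ethics attestation 26 days ago vs limit 30 → met
5. designated compliance officers 0 < 2 → not met
6. registered adviser representatives 4 ≥ 4 → met
7. errors-and-omissions coverage $2,900,000 < $2,950,000 → not met
8. condition 'has custody of client assets' does not hold → requirement n/a → met
9. condition 'manages more than $100 million' holds; cybersecurity assessment 185 days ago vs limit 180 → not met
10. condition 'uses solicitors' holds; advisory agreement template present → met
11. custody surprise examination 26 days ago vs limit 30 → met
Not met: 1, 3, 5, 7, 9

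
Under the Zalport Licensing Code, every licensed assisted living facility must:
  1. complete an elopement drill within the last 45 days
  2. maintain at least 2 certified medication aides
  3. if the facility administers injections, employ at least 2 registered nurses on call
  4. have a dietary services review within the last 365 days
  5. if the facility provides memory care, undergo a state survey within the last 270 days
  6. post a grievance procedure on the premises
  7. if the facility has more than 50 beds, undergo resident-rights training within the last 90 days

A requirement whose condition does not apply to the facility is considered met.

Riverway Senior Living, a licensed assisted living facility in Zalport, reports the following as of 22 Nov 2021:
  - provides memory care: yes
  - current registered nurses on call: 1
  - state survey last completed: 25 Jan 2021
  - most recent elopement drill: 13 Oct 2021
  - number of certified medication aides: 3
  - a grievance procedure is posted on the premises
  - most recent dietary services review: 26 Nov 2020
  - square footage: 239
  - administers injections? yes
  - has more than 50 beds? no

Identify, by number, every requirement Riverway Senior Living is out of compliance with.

1. elopement drill 40 days ago vs limit 45 → met
2. certified medication aides 3 ≥ 2 → met
3. condition 'administers injections' holds; registered nurses on call 1 < 2 → not met
4. dietary services review 361 days ago vs limit 365 → met
5. condition 'provides memory care' holds; state survey 301 days ago vs limit 270 → not met
6. grievance procedure present → met
7. condition 'has more than 50 beds' does not hold → requirement n/a → met
Not met: 3, 5

3, 5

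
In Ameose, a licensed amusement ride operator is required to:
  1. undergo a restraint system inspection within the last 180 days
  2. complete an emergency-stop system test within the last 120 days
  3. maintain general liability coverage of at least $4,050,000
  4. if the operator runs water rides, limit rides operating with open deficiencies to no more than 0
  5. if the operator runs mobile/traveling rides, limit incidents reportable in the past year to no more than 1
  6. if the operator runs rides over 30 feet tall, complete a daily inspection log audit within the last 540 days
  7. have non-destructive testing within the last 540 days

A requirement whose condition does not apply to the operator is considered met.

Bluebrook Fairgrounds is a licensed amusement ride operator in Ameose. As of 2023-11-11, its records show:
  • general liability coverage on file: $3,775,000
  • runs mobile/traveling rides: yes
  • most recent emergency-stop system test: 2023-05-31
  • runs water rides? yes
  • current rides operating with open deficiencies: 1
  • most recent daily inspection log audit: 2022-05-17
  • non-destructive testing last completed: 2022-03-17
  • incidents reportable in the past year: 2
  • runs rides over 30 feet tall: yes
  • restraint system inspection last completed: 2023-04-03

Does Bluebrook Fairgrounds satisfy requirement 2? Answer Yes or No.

No

2. emergency-stop system test 164 days ago vs limit 120 → not met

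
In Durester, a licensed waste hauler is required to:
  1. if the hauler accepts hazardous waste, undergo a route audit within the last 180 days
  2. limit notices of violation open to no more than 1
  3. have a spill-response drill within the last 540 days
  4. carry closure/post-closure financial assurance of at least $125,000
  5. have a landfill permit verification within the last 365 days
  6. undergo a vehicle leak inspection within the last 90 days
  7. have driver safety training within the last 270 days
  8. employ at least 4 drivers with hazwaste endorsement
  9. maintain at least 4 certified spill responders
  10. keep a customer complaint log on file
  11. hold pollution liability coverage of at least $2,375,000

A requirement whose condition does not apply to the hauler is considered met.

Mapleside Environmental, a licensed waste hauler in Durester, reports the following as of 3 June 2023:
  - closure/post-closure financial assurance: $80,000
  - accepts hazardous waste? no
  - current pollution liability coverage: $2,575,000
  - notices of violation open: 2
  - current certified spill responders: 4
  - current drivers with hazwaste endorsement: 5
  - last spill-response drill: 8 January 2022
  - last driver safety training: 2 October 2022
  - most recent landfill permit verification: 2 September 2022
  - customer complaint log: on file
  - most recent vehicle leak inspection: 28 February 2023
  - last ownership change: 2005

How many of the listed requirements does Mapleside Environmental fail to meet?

3

1. condition 'accepts hazardous waste' does not hold → requirement n/a → met
2. notices of violation open 2 > 1 → not met
3. spill-response drill 511 days ago vs limit 540 → met
4. closure/post-closure financial assurance $80,000 < $125,000 → not met
5. landfill permit verification 274 days ago vs limit 365 → met
6. vehicle leak inspection 95 days ago vs limit 90 → not met
7. driver safety training 244 days ago vs limit 270 → met
8. drivers with hazwaste endorsement 5 ≥ 4 → met
9. certified spill responders 4 ≥ 4 → met
10. customer complaint log present → met
11. pollution liability coverage $2,575,000 ≥ $2,375,000 → met
Not met: 3 of 11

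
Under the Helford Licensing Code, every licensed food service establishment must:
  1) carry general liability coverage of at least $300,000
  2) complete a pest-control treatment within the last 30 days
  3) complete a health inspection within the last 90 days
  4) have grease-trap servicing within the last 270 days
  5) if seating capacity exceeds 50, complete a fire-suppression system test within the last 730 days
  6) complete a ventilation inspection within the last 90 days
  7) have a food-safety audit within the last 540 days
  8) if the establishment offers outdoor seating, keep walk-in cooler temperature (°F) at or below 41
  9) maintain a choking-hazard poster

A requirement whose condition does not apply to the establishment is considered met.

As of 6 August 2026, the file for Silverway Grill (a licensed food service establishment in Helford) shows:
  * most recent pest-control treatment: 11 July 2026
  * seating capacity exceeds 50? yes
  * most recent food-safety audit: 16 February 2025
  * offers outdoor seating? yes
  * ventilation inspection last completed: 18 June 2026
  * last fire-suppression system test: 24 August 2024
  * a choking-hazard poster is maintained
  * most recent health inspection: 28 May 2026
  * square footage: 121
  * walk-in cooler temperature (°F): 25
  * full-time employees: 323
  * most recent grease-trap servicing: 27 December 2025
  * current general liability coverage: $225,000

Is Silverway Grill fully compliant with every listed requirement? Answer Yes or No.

No

1. general liability coverage $225,000 < $300,000 → not met
2. pest-control treatment 26 days ago vs limit 30 → met
3. health inspection 70 days ago vs limit 90 → met
4. grease-trap servicing 222 days ago vs limit 270 → met
5. condition 'seating capacity exceeds 50' holds; fire-suppression system test 712 days ago vs limit 730 → met
6. ventilation inspection 49 days ago vs limit 90 → met
7. food-safety audit 536 days ago vs limit 540 → met
8. condition 'offers outdoor seating' holds; walk-in cooler temperature (°F) 25 ≤ 41 → met
9. choking-hazard poster present → met
Not met: 1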